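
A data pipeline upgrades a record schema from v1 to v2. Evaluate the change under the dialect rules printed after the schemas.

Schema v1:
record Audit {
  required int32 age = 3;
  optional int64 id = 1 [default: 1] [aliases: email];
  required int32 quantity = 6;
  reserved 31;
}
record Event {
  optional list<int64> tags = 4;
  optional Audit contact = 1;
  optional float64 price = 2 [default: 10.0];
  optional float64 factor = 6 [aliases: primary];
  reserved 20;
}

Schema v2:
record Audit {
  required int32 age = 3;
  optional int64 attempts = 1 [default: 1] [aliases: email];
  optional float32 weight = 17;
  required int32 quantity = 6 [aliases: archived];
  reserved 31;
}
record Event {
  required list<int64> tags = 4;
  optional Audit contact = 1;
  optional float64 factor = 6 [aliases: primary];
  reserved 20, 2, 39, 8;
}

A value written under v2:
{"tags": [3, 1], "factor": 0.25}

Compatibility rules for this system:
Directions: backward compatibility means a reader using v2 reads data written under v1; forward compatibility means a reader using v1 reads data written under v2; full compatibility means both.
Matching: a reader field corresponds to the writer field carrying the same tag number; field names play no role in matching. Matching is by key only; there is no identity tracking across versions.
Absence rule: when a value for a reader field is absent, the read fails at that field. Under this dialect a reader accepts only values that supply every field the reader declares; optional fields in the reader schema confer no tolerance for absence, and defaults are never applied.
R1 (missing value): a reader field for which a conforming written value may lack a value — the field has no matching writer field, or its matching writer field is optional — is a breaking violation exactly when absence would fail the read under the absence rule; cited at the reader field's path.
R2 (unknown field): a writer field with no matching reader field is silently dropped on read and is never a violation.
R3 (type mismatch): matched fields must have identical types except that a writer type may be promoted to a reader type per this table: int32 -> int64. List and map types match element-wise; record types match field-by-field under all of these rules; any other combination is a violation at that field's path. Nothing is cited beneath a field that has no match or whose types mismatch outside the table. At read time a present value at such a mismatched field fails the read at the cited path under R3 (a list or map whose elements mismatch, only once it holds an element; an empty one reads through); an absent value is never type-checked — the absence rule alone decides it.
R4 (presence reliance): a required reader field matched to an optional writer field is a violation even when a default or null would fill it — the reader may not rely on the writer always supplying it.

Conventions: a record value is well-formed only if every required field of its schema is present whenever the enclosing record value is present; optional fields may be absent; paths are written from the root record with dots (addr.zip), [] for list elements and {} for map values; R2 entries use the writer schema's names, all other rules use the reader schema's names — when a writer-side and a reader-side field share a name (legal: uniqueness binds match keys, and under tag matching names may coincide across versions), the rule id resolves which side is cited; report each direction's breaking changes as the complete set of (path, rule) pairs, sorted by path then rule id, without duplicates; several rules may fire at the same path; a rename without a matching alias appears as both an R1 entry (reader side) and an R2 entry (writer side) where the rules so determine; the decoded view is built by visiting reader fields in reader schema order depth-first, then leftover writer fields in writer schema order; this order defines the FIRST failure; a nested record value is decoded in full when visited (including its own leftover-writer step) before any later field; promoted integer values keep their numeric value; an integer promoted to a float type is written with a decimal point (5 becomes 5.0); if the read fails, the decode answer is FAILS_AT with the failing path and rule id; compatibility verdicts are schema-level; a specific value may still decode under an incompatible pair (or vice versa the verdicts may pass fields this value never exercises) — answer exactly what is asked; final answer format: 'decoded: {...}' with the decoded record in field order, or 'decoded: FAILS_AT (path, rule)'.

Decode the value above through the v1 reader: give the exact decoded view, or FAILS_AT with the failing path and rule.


in Event below, arrows point writer -> reader
decode (reader v1):
  tags := [3, 1]
  read fails at contact under R1 (no fill)
  => FAILS_AT (contact, R1)
ruling out the remaining Event differences:
  removed field price from record Event (its key 2 joins the reserved list) -> shifts the Event verdicts, not this decode
  field tags in record Event: optional changed to required -> shifts the Event verdicts, not this decode
  renamed field id to attempts in record Audit -> shifts the Event verdicts, not this decode
  added field weight to record Audit: optional float32, tag 17 (in v2 it sits immediately before quantity) -> shifts the Event verdicts, not this decode

decoded: FAILS_AT (contact, R1)


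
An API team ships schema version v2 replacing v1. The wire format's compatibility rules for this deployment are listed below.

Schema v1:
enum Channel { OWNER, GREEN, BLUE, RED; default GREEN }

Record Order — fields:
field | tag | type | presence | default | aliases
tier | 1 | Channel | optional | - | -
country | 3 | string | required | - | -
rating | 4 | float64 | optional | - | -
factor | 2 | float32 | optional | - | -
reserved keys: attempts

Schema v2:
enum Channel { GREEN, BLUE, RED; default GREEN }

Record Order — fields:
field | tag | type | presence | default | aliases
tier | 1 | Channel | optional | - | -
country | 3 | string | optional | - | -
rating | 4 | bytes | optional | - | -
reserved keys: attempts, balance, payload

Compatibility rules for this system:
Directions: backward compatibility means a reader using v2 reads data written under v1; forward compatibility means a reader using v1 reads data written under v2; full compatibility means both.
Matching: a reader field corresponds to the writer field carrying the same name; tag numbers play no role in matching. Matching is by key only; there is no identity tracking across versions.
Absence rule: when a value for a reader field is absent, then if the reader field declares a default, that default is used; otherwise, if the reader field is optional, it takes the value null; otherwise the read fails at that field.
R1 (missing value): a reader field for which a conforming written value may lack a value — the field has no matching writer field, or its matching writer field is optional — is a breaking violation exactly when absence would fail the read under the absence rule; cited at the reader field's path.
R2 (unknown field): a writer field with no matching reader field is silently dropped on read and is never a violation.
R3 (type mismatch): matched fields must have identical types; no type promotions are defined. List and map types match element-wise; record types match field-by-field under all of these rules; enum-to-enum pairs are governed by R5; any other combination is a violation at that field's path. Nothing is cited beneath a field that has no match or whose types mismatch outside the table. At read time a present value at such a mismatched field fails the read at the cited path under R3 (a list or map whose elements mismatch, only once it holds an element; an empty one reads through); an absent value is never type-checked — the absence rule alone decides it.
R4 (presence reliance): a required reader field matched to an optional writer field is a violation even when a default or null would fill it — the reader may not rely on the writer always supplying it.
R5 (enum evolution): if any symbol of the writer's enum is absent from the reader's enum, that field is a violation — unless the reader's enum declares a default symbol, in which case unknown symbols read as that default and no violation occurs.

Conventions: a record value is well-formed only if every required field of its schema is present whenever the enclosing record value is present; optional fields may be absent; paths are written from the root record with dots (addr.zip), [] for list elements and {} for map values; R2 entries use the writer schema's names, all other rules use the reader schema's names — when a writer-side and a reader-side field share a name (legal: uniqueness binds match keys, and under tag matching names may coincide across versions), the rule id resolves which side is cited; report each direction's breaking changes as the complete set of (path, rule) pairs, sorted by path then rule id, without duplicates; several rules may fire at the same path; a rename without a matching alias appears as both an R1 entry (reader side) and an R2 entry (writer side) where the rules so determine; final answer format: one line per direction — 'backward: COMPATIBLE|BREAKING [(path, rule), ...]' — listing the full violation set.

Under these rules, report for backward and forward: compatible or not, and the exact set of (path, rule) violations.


backward: BREAKING [(rating, R3)]; forward: BREAKING [(country, R1), (country, R4), (rating, R3)]

in Order below, arrows point writer -> reader
backward analysis of Order with v2 as reader and v1 as writer:
  tier <- tier (Channel -> Channel, writer optional)
  country <- country (string -> string, writer required)
  rating <- rating (float64 -> bytes, writer optional)
  leftover writer field: factor
  R3 fires at rating
  backward on Order therefore BREAKING (1)
forward analysis of Order with v1 as reader and v2 as writer:
  tier <- tier (Channel -> Channel, writer optional)
  country <- country (string -> string, writer optional)
  rating <- rating (bytes -> float64, writer optional)
  factor: no writer match
  R1 fires at country
  R4 fires at country
  R3 fires at rating
  forward on Order therefore BREAKING (3)


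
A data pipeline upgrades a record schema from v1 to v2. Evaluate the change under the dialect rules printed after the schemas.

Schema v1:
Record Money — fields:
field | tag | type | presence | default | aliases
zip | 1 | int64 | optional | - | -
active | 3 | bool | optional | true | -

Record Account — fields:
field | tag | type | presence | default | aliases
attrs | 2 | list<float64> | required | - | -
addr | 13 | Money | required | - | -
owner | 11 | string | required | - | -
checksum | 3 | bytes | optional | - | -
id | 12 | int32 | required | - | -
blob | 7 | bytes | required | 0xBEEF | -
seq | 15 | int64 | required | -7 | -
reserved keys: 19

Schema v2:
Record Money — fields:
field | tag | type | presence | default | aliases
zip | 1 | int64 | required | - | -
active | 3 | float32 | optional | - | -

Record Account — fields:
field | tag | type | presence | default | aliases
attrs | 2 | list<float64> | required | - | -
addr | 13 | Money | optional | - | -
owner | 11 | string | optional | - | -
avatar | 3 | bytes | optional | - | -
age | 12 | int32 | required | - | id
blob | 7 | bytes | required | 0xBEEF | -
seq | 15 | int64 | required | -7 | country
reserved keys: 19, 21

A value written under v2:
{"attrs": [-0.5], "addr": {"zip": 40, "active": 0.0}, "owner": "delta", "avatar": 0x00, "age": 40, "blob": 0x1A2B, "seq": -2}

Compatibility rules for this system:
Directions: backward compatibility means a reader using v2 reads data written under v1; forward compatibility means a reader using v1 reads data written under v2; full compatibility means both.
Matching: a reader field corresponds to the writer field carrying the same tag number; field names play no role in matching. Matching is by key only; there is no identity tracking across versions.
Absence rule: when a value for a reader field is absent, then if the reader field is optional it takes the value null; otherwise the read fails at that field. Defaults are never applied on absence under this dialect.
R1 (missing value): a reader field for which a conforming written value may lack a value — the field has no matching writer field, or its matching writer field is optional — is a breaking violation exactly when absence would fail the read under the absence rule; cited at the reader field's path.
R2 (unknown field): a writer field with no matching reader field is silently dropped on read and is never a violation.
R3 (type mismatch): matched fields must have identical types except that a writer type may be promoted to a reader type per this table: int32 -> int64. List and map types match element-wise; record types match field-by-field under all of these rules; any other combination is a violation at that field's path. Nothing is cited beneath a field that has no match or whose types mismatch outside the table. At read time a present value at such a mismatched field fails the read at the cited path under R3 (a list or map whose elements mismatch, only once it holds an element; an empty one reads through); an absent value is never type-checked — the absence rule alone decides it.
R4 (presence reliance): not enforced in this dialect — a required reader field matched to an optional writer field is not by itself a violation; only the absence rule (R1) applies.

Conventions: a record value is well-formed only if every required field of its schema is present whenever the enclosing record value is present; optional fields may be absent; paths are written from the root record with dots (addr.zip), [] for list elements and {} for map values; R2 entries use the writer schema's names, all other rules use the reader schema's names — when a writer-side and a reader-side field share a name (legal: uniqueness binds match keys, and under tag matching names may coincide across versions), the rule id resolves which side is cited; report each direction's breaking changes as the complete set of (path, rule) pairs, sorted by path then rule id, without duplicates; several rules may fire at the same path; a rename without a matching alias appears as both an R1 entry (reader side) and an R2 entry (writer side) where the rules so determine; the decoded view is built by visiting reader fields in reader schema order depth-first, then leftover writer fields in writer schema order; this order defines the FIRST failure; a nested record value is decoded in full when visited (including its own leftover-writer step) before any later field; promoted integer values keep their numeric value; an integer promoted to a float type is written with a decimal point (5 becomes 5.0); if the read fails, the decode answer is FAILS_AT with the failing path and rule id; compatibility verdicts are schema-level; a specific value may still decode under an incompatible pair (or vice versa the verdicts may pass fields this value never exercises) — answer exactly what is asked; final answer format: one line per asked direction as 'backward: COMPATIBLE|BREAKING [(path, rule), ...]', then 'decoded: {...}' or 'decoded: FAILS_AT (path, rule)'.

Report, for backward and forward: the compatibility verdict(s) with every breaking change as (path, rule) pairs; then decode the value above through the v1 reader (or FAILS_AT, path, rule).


backward: BREAKING [(addr.active, R3), (addr.zip, R1)]; forward: BREAKING [(addr, R1), (addr.active, R3), (owner, R1)]; decoded: FAILS_AT (addr.active, R3)

the writer's type comes first in each Account pair
backward pass over Account, reader schema v2, writer schema v1:
  attrs: list<float64> -> list<float64>, writer required; from attrs
  addr: Money -> Money, writer required; from addr
  owner: string -> string, writer required; from owner
  avatar: bytes -> bytes, writer optional; from checksum
  age: int32 -> int32, writer required; from id
  blob: bytes -> bytes, writer required; from blob
  seq: int64 -> int64, writer required; from seq
  addr.zip: int64 -> int64, writer optional; from addr.zip
  addr.active: bool -> float32, writer optional; from addr.active
  rule R3 violated at addr.active
  rule R1 violated at addr.zip
  backward on Account therefore BREAKING (2)
forward pass over Account, reader schema v1, writer schema v2:
  attrs: list<float64> -> list<float64>, writer required; from attrs
  addr: Money -> Money, writer optional; from addr
  owner: string -> string, writer optional; from owner
  checksum: bytes -> bytes, writer optional; from avatar
  id: int32 -> int32, writer required; from age
  blob: bytes -> bytes, writer required; from blob
  seq: int64 -> int64, writer required; from seq
  addr.zip: int64 -> int64, writer required; from addr.zip
  addr.active: float32 -> bool, writer optional; from addr.active
  rule R1 violated at addr
  rule R3 violated at addr.active
  rule R1 violated at owner
  forward on Account therefore BREAKING (3)
decoding the Account value with the v1 reader:
  attrs := [-0.5]
  addr.zip := 40
  read fails at addr.active under R3
  => FAILS_AT (addr.active, R3)


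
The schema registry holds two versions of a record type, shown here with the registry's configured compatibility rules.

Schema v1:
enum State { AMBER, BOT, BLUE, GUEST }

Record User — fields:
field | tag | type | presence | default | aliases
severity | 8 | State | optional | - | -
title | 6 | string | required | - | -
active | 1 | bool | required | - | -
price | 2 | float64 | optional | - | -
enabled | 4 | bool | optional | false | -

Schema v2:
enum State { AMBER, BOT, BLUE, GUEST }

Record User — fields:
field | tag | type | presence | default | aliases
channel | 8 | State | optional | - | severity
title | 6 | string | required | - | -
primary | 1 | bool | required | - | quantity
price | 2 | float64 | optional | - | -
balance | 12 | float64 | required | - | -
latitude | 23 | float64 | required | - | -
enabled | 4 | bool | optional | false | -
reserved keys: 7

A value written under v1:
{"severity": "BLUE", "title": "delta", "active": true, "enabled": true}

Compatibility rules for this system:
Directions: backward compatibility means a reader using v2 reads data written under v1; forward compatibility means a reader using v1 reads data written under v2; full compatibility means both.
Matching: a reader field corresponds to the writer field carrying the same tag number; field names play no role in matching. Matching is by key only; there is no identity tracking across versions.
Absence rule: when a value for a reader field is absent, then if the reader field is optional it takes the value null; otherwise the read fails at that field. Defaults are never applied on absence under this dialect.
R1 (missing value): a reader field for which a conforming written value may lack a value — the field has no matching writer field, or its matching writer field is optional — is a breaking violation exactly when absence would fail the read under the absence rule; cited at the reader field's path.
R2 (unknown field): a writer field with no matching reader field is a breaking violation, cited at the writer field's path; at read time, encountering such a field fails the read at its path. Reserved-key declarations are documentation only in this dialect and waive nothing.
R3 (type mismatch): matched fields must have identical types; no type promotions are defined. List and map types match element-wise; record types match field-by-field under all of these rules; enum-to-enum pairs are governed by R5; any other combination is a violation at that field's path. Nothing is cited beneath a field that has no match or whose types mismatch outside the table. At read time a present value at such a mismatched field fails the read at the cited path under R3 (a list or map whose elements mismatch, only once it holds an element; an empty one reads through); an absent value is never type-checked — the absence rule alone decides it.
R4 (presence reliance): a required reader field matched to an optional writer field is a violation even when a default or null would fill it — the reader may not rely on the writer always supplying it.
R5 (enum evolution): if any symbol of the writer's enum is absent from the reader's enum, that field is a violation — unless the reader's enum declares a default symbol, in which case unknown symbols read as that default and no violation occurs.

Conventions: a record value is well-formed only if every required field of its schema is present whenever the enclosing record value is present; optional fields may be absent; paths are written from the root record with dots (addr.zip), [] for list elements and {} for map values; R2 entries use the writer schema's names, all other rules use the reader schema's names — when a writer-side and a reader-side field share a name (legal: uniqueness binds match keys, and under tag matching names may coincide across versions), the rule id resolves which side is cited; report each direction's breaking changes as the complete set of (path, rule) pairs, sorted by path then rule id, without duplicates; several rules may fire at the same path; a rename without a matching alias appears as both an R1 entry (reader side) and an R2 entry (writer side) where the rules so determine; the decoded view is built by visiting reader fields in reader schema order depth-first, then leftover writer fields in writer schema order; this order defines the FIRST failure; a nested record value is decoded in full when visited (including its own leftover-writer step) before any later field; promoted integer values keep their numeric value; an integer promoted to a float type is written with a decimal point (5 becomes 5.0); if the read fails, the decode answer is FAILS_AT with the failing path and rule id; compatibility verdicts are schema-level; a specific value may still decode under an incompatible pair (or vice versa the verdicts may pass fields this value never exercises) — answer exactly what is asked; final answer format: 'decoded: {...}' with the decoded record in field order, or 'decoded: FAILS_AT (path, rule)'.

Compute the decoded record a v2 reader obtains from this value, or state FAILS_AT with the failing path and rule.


decoded: FAILS_AT (balance, R1)

in User below, arrows point writer -> reader
decoding the User value with the v2 reader:
  channel := "BLUE" (from writer severity)
  title := "delta"
  primary := true (from writer active)
  price := null (absent, optional -> null)
  read fails at balance under R1 (no fill)
  => FAILS_AT (balance, R1)
remaining User differences; none change what is asked:
  renamed field active to primary in record User -> fires no rule on User under this dialect and leaves the result unchanged
  renamed field severity to channel in record User (alias severity declared on the renamed field) -> fires no rule on User under this dialect and leaves the result unchanged
  added field latitude to record User: required float64, tag 23 (in v2 it sits immediately before enabled) -> affects the rule determinations only; this particular User value decodes identically


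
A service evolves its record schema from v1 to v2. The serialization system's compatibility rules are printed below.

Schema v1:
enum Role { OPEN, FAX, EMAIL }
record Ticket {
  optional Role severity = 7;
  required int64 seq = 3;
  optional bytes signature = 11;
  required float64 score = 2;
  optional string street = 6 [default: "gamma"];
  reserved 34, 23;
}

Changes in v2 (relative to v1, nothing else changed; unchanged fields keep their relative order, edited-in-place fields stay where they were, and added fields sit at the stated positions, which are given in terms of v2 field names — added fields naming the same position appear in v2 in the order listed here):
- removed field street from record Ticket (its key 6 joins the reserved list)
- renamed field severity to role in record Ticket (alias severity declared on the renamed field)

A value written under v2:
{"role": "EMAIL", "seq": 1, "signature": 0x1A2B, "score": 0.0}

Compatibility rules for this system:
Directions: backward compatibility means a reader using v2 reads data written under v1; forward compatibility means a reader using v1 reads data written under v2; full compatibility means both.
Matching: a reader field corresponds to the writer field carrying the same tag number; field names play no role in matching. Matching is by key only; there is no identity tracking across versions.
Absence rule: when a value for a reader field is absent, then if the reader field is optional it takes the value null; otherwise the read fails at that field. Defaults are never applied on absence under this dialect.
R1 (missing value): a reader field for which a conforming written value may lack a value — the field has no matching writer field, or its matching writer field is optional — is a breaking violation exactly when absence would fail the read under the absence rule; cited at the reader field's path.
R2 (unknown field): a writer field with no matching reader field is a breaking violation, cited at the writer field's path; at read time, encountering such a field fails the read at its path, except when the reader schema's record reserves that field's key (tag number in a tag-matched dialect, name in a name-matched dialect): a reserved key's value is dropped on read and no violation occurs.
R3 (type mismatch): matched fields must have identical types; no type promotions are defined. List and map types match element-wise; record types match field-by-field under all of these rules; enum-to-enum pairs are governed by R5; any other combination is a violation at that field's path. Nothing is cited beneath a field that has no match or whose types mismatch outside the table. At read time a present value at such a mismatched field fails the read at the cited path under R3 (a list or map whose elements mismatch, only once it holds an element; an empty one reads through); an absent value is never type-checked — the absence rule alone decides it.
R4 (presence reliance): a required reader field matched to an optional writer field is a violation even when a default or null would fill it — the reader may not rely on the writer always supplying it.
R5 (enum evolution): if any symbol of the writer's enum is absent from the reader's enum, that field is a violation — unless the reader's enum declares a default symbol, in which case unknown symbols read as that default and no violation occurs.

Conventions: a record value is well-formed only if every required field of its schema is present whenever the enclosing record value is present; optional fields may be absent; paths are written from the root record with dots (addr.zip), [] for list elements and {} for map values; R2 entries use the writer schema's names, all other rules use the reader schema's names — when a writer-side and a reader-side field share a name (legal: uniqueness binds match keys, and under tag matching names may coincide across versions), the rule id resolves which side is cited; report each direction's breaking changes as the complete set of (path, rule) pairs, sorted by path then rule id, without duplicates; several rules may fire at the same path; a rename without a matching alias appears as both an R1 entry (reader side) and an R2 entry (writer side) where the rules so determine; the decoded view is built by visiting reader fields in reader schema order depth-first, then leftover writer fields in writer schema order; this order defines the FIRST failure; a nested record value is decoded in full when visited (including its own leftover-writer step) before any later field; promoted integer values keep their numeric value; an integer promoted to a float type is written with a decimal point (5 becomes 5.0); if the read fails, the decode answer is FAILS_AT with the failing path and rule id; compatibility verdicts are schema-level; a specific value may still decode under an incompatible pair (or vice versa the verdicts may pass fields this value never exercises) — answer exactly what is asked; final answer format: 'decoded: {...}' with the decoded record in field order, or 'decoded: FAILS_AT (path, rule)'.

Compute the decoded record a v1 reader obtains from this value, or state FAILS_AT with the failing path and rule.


decoded: {"severity": "EMAIL", "seq": 1, "signature": 0x1A2B, "score": 0.0, "street": null}

each type pair in Ticket: writer, then reader
decode (reader v1):
  severity := "EMAIL" (from writer role)
  seq := 1
  signature := 0x1A2B
  score := 0.0
  street := null (not supplied -> null)
  => decoded: {"severity": "EMAIL", "seq": 1, "signature": 0x1A2B, "score": 0.0, "street": null}
ruling out the remaining Ticket differences:
  removed field street from record Ticket (its key 6 joins the reserved list) -> triggers nothing under the printed rules; the Ticket answer is the same either way
  renamed field severity to role in record Ticket (alias severity declared on the renamed field) -> triggers nothing under the printed rules; the Ticket answer is the same either way


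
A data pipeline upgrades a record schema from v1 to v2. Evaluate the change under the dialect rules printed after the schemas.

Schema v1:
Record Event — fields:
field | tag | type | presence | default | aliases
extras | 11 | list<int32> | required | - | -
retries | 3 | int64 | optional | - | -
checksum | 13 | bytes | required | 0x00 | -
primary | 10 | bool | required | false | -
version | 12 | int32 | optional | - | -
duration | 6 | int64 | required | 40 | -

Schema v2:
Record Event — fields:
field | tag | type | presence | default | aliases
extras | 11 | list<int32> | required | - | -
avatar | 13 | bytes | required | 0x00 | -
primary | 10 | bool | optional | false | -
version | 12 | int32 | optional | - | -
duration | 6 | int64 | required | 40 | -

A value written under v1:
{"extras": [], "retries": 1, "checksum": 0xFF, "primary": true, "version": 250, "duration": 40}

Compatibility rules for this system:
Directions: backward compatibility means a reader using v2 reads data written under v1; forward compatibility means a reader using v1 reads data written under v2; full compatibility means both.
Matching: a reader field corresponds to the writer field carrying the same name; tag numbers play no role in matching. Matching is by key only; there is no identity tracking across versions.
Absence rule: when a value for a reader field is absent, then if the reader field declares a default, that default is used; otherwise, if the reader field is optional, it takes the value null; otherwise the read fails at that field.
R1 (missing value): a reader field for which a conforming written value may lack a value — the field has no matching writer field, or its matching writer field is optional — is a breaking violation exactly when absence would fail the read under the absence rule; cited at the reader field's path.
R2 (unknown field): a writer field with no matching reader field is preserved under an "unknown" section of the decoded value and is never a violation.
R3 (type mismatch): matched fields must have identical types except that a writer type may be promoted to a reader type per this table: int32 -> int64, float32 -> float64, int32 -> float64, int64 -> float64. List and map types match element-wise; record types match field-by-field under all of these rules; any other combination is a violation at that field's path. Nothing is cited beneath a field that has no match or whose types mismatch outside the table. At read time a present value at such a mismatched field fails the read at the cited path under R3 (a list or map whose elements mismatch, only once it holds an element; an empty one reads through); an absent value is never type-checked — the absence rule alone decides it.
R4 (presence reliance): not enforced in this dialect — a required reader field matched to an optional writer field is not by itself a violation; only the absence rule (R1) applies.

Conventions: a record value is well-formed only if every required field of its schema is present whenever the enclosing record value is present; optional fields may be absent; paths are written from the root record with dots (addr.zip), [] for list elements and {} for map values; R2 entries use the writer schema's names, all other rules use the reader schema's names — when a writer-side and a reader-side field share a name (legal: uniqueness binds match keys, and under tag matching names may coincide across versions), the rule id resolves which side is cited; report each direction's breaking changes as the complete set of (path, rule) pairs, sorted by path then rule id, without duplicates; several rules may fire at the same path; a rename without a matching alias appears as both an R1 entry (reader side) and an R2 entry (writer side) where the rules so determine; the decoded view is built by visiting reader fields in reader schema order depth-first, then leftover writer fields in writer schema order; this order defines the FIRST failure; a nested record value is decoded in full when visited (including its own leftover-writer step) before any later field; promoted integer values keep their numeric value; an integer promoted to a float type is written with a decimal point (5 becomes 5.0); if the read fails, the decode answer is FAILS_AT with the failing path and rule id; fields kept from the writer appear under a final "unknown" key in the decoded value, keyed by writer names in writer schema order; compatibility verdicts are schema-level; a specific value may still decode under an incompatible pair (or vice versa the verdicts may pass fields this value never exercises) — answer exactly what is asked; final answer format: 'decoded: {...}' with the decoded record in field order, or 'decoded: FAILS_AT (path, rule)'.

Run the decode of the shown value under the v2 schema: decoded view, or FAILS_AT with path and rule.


decoded: {"extras": [], "avatar": 0x00, "primary": true, "version": 250, "duration": 40, "unknown": {"retries": 1, "checksum": 0xFF}}

arrows below run writer -> reader for Event
migrating the Event value to v2:
  extras := []
  avatar := 0x00 (absent -> default)
  primary := true
  version := 250
  duration := 40
  writer retries: kept under "unknown"
  writer checksum: kept under "unknown"
  => decoded: {"extras": [], "avatar": 0x00, "primary": true, "version": 250, "duration": 40, "unknown": {"retries": 1, "checksum": 0xFF}}
ruling out the remaining Event differences:
  field primary in record Event: required changed to optional -> no rule fires on it and the decoded Event view is identical with or without it


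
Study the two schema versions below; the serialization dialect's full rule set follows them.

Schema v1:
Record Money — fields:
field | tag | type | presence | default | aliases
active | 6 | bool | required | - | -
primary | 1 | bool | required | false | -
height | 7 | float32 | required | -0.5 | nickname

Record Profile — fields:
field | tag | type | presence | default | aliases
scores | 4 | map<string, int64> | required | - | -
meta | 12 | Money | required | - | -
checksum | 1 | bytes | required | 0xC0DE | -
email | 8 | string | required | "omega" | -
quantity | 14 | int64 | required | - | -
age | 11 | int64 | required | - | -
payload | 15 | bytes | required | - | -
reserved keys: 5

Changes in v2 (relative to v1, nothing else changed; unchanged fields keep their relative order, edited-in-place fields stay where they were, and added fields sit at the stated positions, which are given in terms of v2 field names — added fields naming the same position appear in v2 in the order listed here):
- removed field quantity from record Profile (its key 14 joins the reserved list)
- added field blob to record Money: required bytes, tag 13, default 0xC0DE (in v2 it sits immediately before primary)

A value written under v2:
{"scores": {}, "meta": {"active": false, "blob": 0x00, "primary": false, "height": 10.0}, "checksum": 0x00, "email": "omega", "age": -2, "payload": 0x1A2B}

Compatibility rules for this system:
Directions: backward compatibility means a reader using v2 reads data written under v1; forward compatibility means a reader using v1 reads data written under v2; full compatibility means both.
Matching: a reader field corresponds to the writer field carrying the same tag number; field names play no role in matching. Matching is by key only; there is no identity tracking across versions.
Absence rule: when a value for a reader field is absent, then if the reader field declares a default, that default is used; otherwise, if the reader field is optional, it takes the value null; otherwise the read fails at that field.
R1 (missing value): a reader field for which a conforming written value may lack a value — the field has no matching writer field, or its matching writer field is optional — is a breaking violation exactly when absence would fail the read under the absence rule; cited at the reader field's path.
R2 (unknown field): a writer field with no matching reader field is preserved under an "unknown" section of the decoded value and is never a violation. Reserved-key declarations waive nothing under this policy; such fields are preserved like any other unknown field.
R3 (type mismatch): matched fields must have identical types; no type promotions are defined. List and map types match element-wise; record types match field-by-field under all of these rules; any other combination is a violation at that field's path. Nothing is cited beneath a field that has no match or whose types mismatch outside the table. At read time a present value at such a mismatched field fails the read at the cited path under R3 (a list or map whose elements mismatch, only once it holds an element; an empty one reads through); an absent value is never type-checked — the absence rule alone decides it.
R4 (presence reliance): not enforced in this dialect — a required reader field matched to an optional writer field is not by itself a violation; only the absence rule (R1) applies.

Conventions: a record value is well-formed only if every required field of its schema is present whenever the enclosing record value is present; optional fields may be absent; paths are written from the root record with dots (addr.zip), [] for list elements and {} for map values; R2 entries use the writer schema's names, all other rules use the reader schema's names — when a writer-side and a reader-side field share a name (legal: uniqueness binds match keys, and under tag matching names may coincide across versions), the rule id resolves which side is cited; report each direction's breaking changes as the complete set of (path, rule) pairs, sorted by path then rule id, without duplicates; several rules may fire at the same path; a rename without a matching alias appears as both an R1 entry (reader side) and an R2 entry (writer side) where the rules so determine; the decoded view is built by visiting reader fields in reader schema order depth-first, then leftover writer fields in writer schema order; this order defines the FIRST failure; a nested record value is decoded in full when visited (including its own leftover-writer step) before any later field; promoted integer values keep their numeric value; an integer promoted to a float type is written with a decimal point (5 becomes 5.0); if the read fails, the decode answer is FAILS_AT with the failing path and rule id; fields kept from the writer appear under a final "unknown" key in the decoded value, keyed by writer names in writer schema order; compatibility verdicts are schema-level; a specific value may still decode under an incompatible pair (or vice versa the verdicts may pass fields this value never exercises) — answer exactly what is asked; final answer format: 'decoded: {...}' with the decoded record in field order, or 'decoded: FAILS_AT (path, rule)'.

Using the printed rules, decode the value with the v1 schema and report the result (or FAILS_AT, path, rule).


arrows below run writer -> reader for Profile
decode (reader v1):
  scores := {}
  meta.active := false
  meta.primary := false
  meta.height := 10.0
  writer meta.blob: kept under "unknown"
  checksum := 0x00
  email := "omega"
  read fails at quantity under R1 (no fill)
  => FAILS_AT (quantity, R1)
remaining Profile differences; none change what is asked:
  added field blob to record Money: required bytes, tag 13, default 0xC0DE (in v2 it sits immediately before primary) -> fires no rule on Profile under this dialect and leaves the result unchanged

decoded: FAILS_AT (quantity, R1)
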